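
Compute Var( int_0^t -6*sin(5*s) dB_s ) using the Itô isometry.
Var = 18*t - 9*sin(10*t)/5

The Itô integral of a deterministic integrand f(s) has mean 0 because each increment f(s) * (B_{s+ds} - B_s) has mean 0. By the Itô isometry:
  Var( int_0^t f(s) dB_s ) = E[ (int_0^t f(s) dB_s)^2 ] = int_0^t f(s)^2 ds.
Here f(s) = -6*sin(5*s), so f(s)^2 = 36*sin(5*s)^2. Integrate:
  int_0^t (36*sin(5*s)^2) ds = 18*t - 9*sin(10*t)/5.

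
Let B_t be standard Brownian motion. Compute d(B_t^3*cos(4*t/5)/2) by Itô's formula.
d(B_t^3*cos(4*t/5)/2) = (B_t*(-4*B_t^2*sin(4*t/5) + 15*cos(4*t/5))/10) dt + (3*B_t^2*cos(4*t/5)/2) dB_t

Itô's formula for f(t, x): d f(t, B_t) = (f_t + (1/2) f_xx) dt + f_x dB_t. Compute partials of f(t, x) = x^3*cos(4*t/5)/2:
  f_t(t,x)  = -2*x^3*sin(4*t/5)/5
  f_x(t,x)  = 3*x^2*cos(4*t/5)/2
  f_xx(t,x) = 3*x*cos(4*t/5)
Assemble drift = f_t + (1/2) f_xx = x*(-4*x^2*sin(4*t/5) + 15*cos(4*t/5))/10 and diffusion = f_x = 3*x^2*cos(4*t/5)/2. Substituting x = B_t:
  d(B_t^3*cos(4*t/5)/2) = (B_t*(-4*B_t^2*sin(4*t/5) + 15*cos(4*t/5))/10) dt + (3*B_t^2*cos(4*t/5)/2) dB_t.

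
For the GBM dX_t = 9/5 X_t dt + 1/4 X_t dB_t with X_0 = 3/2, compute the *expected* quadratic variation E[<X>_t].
E[<X>_t] = 45*exp(293*t/80)/1172 - 45/1172

<X>_t = int_0^t ((1/4) * X_s)^2 ds. Taking expectation inside the integral: E[<X>_t] = (1/4)^2 * int_0^t E[X_s^2] ds. For GBM, E[X_s^2] = x_0^2 * exp((2 mu + sigma^2) s). Integrating:
  E[<X>_t] = (1/4)^2 * (3/2)^2 * (exp((2*(9/5) + (1/4)^2) t) - 1) / (2*(9/5) + (1/4)^2)
           = (1/4)^2 * (3/2)^2 * (exp((293/80) t) - 1) / (293/80) = 45*exp(293*t/80)/1172 - 45/1172.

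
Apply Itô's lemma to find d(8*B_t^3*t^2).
d(8*B_t^3*t^2) = (8*B_t*t*(2*B_t^2 + 3*t)) dt + (24*B_t^2*t^2) dB_t

Itô's formula for f(t, x): d f(t, B_t) = (f_t + (1/2) f_xx) dt + f_x dB_t. Compute partials of f(t, x) = 8*t^2*x^3:
  f_t(t,x)  = 16*t*x^3
  f_x(t,x)  = 24*t^2*x^2
  f_xx(t,x) = 48*t^2*x
Assemble drift = f_t + (1/2) f_xx = 8*t*x*(3*t + 2*x^2) and diffusion = f_x = 24*t^2*x^2. Substituting x = B_t:
  d(8*B_t^3*t^2) = (8*B_t*t*(2*B_t^2 + 3*t)) dt + (24*B_t^2*t^2) dB_t.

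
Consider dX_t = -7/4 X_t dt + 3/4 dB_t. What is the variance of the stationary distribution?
lim Var(X_t) = 9/56

The OU SDE dX = -theta X dt + sigma dB admits the integrating factor exp(theta t): d(exp(theta t) X_t) = sigma exp(theta t) dB_t. Integrating from 0 to t gives X_t = x_0 * exp(-theta t) + sigma * int_0^t exp(-theta (t-s)) dB_s for any initial x_0. The Itô integral has variance (by the Itô isometry) sigma^2 * int_0^t exp(-2 theta (t - s)) ds = sigma^2 * (1 - exp(-2 theta t)) / (2 theta), independent of x_0.
With theta = 7/4, sigma = 3/4:
  Var(X_t) = (3/4)^2 * (1 - exp(-2*7/4 t)) / (2 * 7/4) = 9/56 - 9*exp(-7*t/2)/56.
As t -> infinity, exp(-2*7/4 t) -> 0, so the stationary variance is sigma^2 / (2 theta) = 9/56.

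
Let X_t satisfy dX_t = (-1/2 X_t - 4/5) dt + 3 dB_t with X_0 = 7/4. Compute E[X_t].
E[X_t] = -8/5 + 67*exp(-t/2)/20

Taking expectations and using E[dB_t] = 0, the mean m(t) = E[X_t] satisfies the ODE m'(t) = a m(t) + b with m(0) = x_0. With a = -1/2, b = -4/5, x_0 = 7/4, the solution is
  m(t) = x_0 * exp(a t) + (b/a) * (exp(a t) - 1)
       = (7/4) * exp((-1/2) t) + ((-4/5)/(-1/2)) * (exp((-1/2) t) - 1)
       = -8/5 + 67*exp(-t/2)/20.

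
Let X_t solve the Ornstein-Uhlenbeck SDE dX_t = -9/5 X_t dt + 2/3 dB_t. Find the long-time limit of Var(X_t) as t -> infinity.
lim Var(X_t) = 10/81

The OU SDE dX = -theta X dt + sigma dB admits the integrating factor exp(theta t): d(exp(theta t) X_t) = sigma exp(theta t) dB_t. Integrating from 0 to t gives X_t = x_0 * exp(-theta t) + sigma * int_0^t exp(-theta (t-s)) dB_s for any initial x_0. The Itô integral has variance (by the Itô isometry) sigma^2 * int_0^t exp(-2 theta (t - s)) ds = sigma^2 * (1 - exp(-2 theta t)) / (2 theta), independent of x_0.
With theta = 9/5, sigma = 2/3:
  Var(X_t) = (2/3)^2 * (1 - exp(-2*9/5 t)) / (2 * 9/5) = 10/81 - 10*exp(-18*t/5)/81.
As t -> infinity, exp(-2*9/5 t) -> 0, so the stationary variance is sigma^2 / (2 theta) = 10/81.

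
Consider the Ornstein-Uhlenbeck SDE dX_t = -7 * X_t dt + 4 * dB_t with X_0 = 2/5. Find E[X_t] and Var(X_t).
E[X_t] = 2*exp(-7*t)/5; Var(X_t) = 8/7 - 8*exp(-14*t)/7

The OU SDE dX = -theta X dt + sigma dB admits the integrating factor exp(theta t): d(exp(theta t) X_t) = sigma exp(theta t) dB_t. Integrating from 0 to t:
  X_t = x_0 * exp(-theta t) + sigma * int_0^t exp(-theta (t-s)) dB_s.
The Itô integral has mean 0 and (by the Itô isometry) variance sigma^2 * int_0^t exp(-2 theta (t - s)) ds = sigma^2 * (1 - exp(-2 theta t)) / (2 theta).
With theta = 7, sigma = 4, x_0 = 2/5:
  E[X_t] = 2/5 * exp(-7 t) = 2*exp(-7*t)/5
  Var(X_t) = (4)^2 * (1 - exp(-2*7 t)) / (2 * 7) = 8/7 - 8*exp(-14*t)/7.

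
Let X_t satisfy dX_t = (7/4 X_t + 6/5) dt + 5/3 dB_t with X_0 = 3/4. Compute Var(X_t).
Var(X_t) = 50*exp(7*t/2)/63 - 50/63

The variance V(t) = Var(X_t) satisfies V'(t) = 2 a V(t) + c^2 with V(0) = 0 (drift coefficient is linear in X, diffusion is constant). With a = 7/4, c = 5/3, the solution is
  V(t) = (c^2 / (2 a)) * (exp(2 a t) - 1)
       = ((5/3)^2 / (2*(7/4))) * (exp((7/2) t) - 1)
       = 50*exp(7*t/2)/63 - 50/63.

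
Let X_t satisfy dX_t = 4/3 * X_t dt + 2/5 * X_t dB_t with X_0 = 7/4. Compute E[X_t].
E[X_t] = 7*exp(4*t/3)/4

For GBM dX = mu X dt + sigma X dB with X_0 = x_0, apply Itô to Y = log X: dY = (mu - sigma^2/2) dt + sigma dB, so Y_t = log(x_0) + (mu - sigma^2/2) t + sigma B_t and hence X_t = x_0 * exp((mu - sigma^2/2) t + sigma B_t).
With mu = 4/3, sigma = 2/5, x_0 = 7/4, this gives:
  X_t = 7/4 * exp((94/75) * t + (2/5) * B_t).
Since sigma*B_t ~ Normal(0, sigma^2 t), E[exp(sigma*B_t)] = exp(sigma^2 t / 2); so E[X_t] = x_0 * exp((mu - sigma^2/2) t) * exp(sigma^2 t / 2) = x_0 * exp(mu t) = 7*exp(4*t/3)/4.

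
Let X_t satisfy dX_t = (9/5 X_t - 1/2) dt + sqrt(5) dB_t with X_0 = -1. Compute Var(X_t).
Var(X_t) = 25*exp(18*t/5)/18 - 25/18

The variance V(t) = Var(X_t) satisfies V'(t) = 2 a V(t) + c^2 with V(0) = 0 (drift coefficient is linear in X, diffusion is constant). With a = 9/5, c = sqrt(5), the solution is
  V(t) = (c^2 / (2 a)) * (exp(2 a t) - 1)
       = (sqrt(5)^2 / (2*(9/5))) * (exp((18/5) t) - 1)
       = 25*exp(18*t/5)/18 - 25/18.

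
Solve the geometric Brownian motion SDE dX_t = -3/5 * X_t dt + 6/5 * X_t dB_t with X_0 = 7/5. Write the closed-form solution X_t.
X_t = 7/5 * exp((-33/25) * t + (6/5) * B_t)

For GBM dX = mu X dt + sigma X dB with X_0 = x_0, apply Itô to Y = log X: dY = (mu - sigma^2/2) dt + sigma dB, so Y_t = log(x_0) + (mu - sigma^2/2) t + sigma B_t and hence X_t = x_0 * exp((mu - sigma^2/2) t + sigma B_t).
With mu = -3/5, sigma = 6/5, x_0 = 7/5, this gives:
  X_t = 7/5 * exp((-33/25) * t + (6/5) * B_t).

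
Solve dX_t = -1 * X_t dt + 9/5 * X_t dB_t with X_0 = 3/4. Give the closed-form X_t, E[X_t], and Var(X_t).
X_t = 3/4 * exp((-131/50) t + (9/5) B_t); E[X_t] = 3*exp(-t)/4; Var(X_t) = (9*exp(81*t/25) - 9)*exp(-2*t)/16

For GBM dX = mu X dt + sigma X dB with X_0 = x_0, apply Itô to Y = log X: dY = (mu - sigma^2/2) dt + sigma dB, so Y_t = log(x_0) + (mu - sigma^2/2) t + sigma B_t and hence X_t = x_0 * exp((mu - sigma^2/2) t + sigma B_t).
With mu = -1, sigma = 9/5, x_0 = 3/4, this gives:
  X_t = 3/4 * exp((-131/50) * t + (9/5) * B_t).
Since sigma*B_t ~ Normal(0, sigma^2 t), E[exp(sigma*B_t)] = exp(sigma^2 t / 2); so E[X_t] = x_0 * exp((mu - sigma^2/2) t) * exp(sigma^2 t / 2) = x_0 * exp(mu t) = 3*exp(-t)/4.
Var(X_t) = E[X_t^2] - (E[X_t])^2 = x_0^2 * exp(2 mu t) * (exp(sigma^2 t) - 1) = (9*exp(81*t/25) - 9)*exp(-2*t)/16.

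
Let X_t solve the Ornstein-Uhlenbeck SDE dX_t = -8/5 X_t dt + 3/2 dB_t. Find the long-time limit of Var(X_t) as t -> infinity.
lim Var(X_t) = 45/64

The OU SDE dX = -theta X dt + sigma dB admits the integrating factor exp(theta t): d(exp(theta t) X_t) = sigma exp(theta t) dB_t. Integrating from 0 to t gives X_t = x_0 * exp(-theta t) + sigma * int_0^t exp(-theta (t-s)) dB_s for any initial x_0. The Itô integral has variance (by the Itô isometry) sigma^2 * int_0^t exp(-2 theta (t - s)) ds = sigma^2 * (1 - exp(-2 theta t)) / (2 theta), independent of x_0.
With theta = 8/5, sigma = 3/2:
  Var(X_t) = (3/2)^2 * (1 - exp(-2*8/5 t)) / (2 * 8/5) = 45/64 - 45*exp(-16*t/5)/64.
As t -> infinity, exp(-2*8/5 t) -> 0, so the stationary variance is sigma^2 / (2 theta) = 45/64.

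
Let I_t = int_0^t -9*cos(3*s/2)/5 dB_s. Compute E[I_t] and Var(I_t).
E[I_t] = 0; Var(I_t) = 81*t/50 + 27*sin(3*t)/50

The Itô integral of a deterministic integrand f(s) has mean 0 because each increment f(s) * (B_{s+ds} - B_s) has mean 0. By the Itô isometry:
  Var( int_0^t f(s) dB_s ) = E[ (int_0^t f(s) dB_s)^2 ] = int_0^t f(s)^2 ds.
Here f(s) = -9*cos(3*s/2)/5, so f(s)^2 = 81*cos(3*s/2)^2/25. Integrate:
  int_0^t (81*cos(3*s/2)^2/25) ds = 81*t/50 + 27*sin(3*t)/50.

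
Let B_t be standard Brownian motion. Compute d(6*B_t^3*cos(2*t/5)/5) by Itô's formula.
d(6*B_t^3*cos(2*t/5)/5) = (6*B_t*(-2*B_t^2*sin(2*t/5) + 15*cos(2*t/5))/25) dt + (18*B_t^2*cos(2*t/5)/5) dB_t

Itô's formula for f(t, x): d f(t, B_t) = (f_t + (1/2) f_xx) dt + f_x dB_t. Compute partials of f(t, x) = 6*x^3*cos(2*t/5)/5:
  f_t(t,x)  = -12*x^3*sin(2*t/5)/25
  f_x(t,x)  = 18*x^2*cos(2*t/5)/5
  f_xx(t,x) = 36*x*cos(2*t/5)/5
Assemble drift = f_t + (1/2) f_xx = 6*x*(-2*x^2*sin(2*t/5) + 15*cos(2*t/5))/25 and diffusion = f_x = 18*x^2*cos(2*t/5)/5. Substituting x = B_t:
  d(6*B_t^3*cos(2*t/5)/5) = (6*B_t*(-2*B_t^2*sin(2*t/5) + 15*cos(2*t/5))/25) dt + (18*B_t^2*cos(2*t/5)/5) dB_t.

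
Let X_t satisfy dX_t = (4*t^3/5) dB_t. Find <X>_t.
<X>_t = 16*t^7/175

For an Itô process dX_t = a(t) dt + b(t) dB_t, the quadratic variation is <X>_t = int_0^t b(s)^2 ds (the drift term does not contribute). Here b(s) = 4*s^3/5, so
  b(s)^2 = 16*s^6/25.
Integrating from 0 to t:
  <X>_t = int_0^t (16*s^6/25) ds = 16*t^7/175.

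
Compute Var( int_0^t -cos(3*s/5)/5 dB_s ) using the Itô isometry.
Var = t/50 + sin(6*t/5)/60

The Itô integral of a deterministic integrand f(s) has mean 0 because each increment f(s) * (B_{s+ds} - B_s) has mean 0. By the Itô isometry:
  Var( int_0^t f(s) dB_s ) = E[ (int_0^t f(s) dB_s)^2 ] = int_0^t f(s)^2 ds.
Here f(s) = -cos(3*s/5)/5, so f(s)^2 = cos(3*s/5)^2/25. Integrate:
  int_0^t (cos(3*s/5)^2/25) ds = t/50 + sin(6*t/5)/60.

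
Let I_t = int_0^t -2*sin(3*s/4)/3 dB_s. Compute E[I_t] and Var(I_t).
E[I_t] = 0; Var(I_t) = 2*t/9 - 4*sin(3*t/2)/27

The Itô integral of a deterministic integrand f(s) has mean 0 because each increment f(s) * (B_{s+ds} - B_s) has mean 0. By the Itô isometry:
  Var( int_0^t f(s) dB_s ) = E[ (int_0^t f(s) dB_s)^2 ] = int_0^t f(s)^2 ds.
Here f(s) = -2*sin(3*s/4)/3, so f(s)^2 = 4*sin(3*s/4)^2/9. Integrate:
  int_0^t (4*sin(3*s/4)^2/9) ds = 2*t/9 - 4*sin(3*t/2)/27.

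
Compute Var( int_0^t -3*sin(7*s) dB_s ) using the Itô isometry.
Var = 9*t/2 - 9*sin(14*t)/28

The Itô integral of a deterministic integrand f(s) has mean 0 because each increment f(s) * (B_{s+ds} - B_s) has mean 0. By the Itô isometry:
  Var( int_0^t f(s) dB_s ) = E[ (int_0^t f(s) dB_s)^2 ] = int_0^t f(s)^2 ds.
Here f(s) = -3*sin(7*s), so f(s)^2 = 9*sin(7*s)^2. Integrate:
  int_0^t (9*sin(7*s)^2) ds = 9*t/2 - 9*sin(14*t)/28.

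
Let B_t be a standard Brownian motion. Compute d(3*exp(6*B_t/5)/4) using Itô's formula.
d(3*exp(6*B_t/5)/4) = (27*exp(6*B_t/5)/50) dt + (9*exp(6*B_t/5)/10) dB_t

Itô's formula for f(B_t) gives d f(B_t) = f'(B_t) dB_t + (1/2) f''(B_t) dt. Compute derivatives of f(x) = 3*exp(6*x/5)/4:
  f'(x)  = 9*exp(6*x/5)/10
  f''(x) = 27*exp(6*x/5)/25
Substitute x = B_t and multiply the f'' term by 1/2:
  drift     = (1/2) * (27*exp(6*x/5)/25) evaluated at B_t = 27*exp(6*B_t/5)/50
  diffusion = (9*exp(6*x/5)/10) evaluated at B_t = 9*exp(6*B_t/5)/10
Therefore d(3*exp(6*B_t/5)/4) = (27*exp(6*B_t/5)/50) dt + (9*exp(6*B_t/5)/10) dB_t.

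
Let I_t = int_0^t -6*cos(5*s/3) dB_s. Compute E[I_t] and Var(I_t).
E[I_t] = 0; Var(I_t) = 18*t + 27*sin(10*t/3)/5

The Itô integral of a deterministic integrand f(s) has mean 0 because each increment f(s) * (B_{s+ds} - B_s) has mean 0. By the Itô isometry:
  Var( int_0^t f(s) dB_s ) = E[ (int_0^t f(s) dB_s)^2 ] = int_0^t f(s)^2 ds.
Here f(s) = -6*cos(5*s/3), so f(s)^2 = 36*cos(5*s/3)^2. Integrate:
  int_0^t (36*cos(5*s/3)^2) ds = 18*t + 27*sin(10*t/3)/5.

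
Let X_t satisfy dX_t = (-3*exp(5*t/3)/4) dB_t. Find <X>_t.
<X>_t = 27*exp(10*t/3)/160 - 27/160

For an Itô process dX_t = a(t) dt + b(t) dB_t, the quadratic variation is <X>_t = int_0^t b(s)^2 ds (the drift term does not contribute). Here b(s) = -3*exp(5*s/3)/4, so
  b(s)^2 = 9*exp(10*s/3)/16.
Integrating from 0 to t:
  <X>_t = int_0^t (9*exp(10*s/3)/16) ds = 27*exp(10*t/3)/160 - 27/160.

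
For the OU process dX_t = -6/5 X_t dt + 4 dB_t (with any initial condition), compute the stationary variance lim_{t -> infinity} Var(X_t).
lim Var(X_t) = 20/3

The OU SDE dX = -theta X dt + sigma dB admits the integrating factor exp(theta t): d(exp(theta t) X_t) = sigma exp(theta t) dB_t. Integrating from 0 to t gives X_t = x_0 * exp(-theta t) + sigma * int_0^t exp(-theta (t-s)) dB_s for any initial x_0. The Itô integral has variance (by the Itô isometry) sigma^2 * int_0^t exp(-2 theta (t - s)) ds = sigma^2 * (1 - exp(-2 theta t)) / (2 theta), independent of x_0.
With theta = 6/5, sigma = 4:
  Var(X_t) = (4)^2 * (1 - exp(-2*6/5 t)) / (2 * 6/5) = 20/3 - 20*exp(-12*t/5)/3.
As t -> infinity, exp(-2*6/5 t) -> 0, so the stationary variance is sigma^2 / (2 theta) = 20/3.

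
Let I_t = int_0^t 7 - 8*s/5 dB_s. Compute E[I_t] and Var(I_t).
E[I_t] = 0; Var(I_t) = t*(64*t^2 - 840*t + 3675)/75

The Itô integral of a deterministic integrand f(s) has mean 0 because each increment f(s) * (B_{s+ds} - B_s) has mean 0. By the Itô isometry:
  Var( int_0^t f(s) dB_s ) = E[ (int_0^t f(s) dB_s)^2 ] = int_0^t f(s)^2 ds.
Here f(s) = 7 - 8*s/5, so f(s)^2 = (8*s - 35)^2/25. Integrate:
  int_0^t ((8*s - 35)^2/25) ds = t*(64*t^2 - 840*t + 3675)/75.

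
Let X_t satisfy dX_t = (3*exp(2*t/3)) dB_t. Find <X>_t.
<X>_t = 27*exp(4*t/3)/4 - 27/4

For an Itô process dX_t = a(t) dt + b(t) dB_t, the quadratic variation is <X>_t = int_0^t b(s)^2 ds (the drift term does not contribute). Here b(s) = 3*exp(2*s/3), so
  b(s)^2 = 9*exp(4*s/3).
Integrating from 0 to t:
  <X>_t = int_0^t (9*exp(4*s/3)) ds = 27*exp(4*t/3)/4 - 27/4.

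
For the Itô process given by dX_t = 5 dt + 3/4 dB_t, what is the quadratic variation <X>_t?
<X>_t = 9*t/16

For an Itô process dX_t = a(t) dt + b(t) dB_t, the quadratic variation is <X>_t = int_0^t b(s)^2 ds (the drift term does not contribute). Here b(s) = 3/4, so
  b(s)^2 = 9/16.
Integrating from 0 to t:
  <X>_t = int_0^t (9/16) ds = 9*t/16.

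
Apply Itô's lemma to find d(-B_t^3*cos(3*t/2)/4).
d(-B_t^3*cos(3*t/2)/4) = (3*B_t*(B_t^2*sin(3*t/2) - 2*cos(3*t/2))/8) dt + (-3*B_t^2*cos(3*t/2)/4) dB_t

Itô's formula for f(t, x): d f(t, B_t) = (f_t + (1/2) f_xx) dt + f_x dB_t. Compute partials of f(t, x) = -x^3*cos(3*t/2)/4:
  f_t(t,x)  = 3*x^3*sin(3*t/2)/8
  f_x(t,x)  = -3*x^2*cos(3*t/2)/4
  f_xx(t,x) = -3*x*cos(3*t/2)/2
Assemble drift = f_t + (1/2) f_xx = 3*x*(x^2*sin(3*t/2) - 2*cos(3*t/2))/8 and diffusion = f_x = -3*x^2*cos(3*t/2)/4. Substituting x = B_t:
  d(-B_t^3*cos(3*t/2)/4) = (3*B_t*(B_t^2*sin(3*t/2) - 2*cos(3*t/2))/8) dt + (-3*B_t^2*cos(3*t/2)/4) dB_t.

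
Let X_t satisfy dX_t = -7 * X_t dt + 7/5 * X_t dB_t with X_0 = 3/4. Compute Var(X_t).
Var(X_t) = (9*exp(49*t/25) - 9)*exp(-14*t)/16

For GBM dX = mu X dt + sigma X dB with X_0 = x_0, apply Itô to Y = log X: dY = (mu - sigma^2/2) dt + sigma dB, so Y_t = log(x_0) + (mu - sigma^2/2) t + sigma B_t and hence X_t = x_0 * exp((mu - sigma^2/2) t + sigma B_t).
With mu = -7, sigma = 7/5, x_0 = 3/4, this gives:
  X_t = 3/4 * exp((-399/50) * t + (7/5) * B_t).
Since sigma*B_t ~ Normal(0, sigma^2 t), E[exp(sigma*B_t)] = exp(sigma^2 t / 2); so E[X_t] = x_0 * exp((mu - sigma^2/2) t) * exp(sigma^2 t / 2) = x_0 * exp(mu t) = 3*exp(-7*t)/4.
Var(X_t) = E[X_t^2] - (E[X_t])^2 = x_0^2 * exp(2 mu t) * (exp(sigma^2 t) - 1) = (9*exp(49*t/25) - 9)*exp(-14*t)/16.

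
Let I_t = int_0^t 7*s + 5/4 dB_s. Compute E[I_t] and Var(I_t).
E[I_t] = 0; Var(I_t) = t*(784*t^2 + 420*t + 75)/48

The Itô integral of a deterministic integrand f(s) has mean 0 because each increment f(s) * (B_{s+ds} - B_s) has mean 0. By the Itô isometry:
  Var( int_0^t f(s) dB_s ) = E[ (int_0^t f(s) dB_s)^2 ] = int_0^t f(s)^2 ds.
Here f(s) = 7*s + 5/4, so f(s)^2 = (28*s + 5)^2/16. Integrate:
  int_0^t ((28*s + 5)^2/16) ds = t*(784*t^2 + 420*t + 75)/48.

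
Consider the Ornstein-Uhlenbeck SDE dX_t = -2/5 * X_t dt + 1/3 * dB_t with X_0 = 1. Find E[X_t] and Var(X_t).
E[X_t] = exp(-2*t/5); Var(X_t) = 5/36 - 5*exp(-4*t/5)/36

The OU SDE dX = -theta X dt + sigma dB admits the integrating factor exp(theta t): d(exp(theta t) X_t) = sigma exp(theta t) dB_t. Integrating from 0 to t:
  X_t = x_0 * exp(-theta t) + sigma * int_0^t exp(-theta (t-s)) dB_s.
The Itô integral has mean 0 and (by the Itô isometry) variance sigma^2 * int_0^t exp(-2 theta (t - s)) ds = sigma^2 * (1 - exp(-2 theta t)) / (2 theta).
With theta = 2/5, sigma = 1/3, x_0 = 1:
  E[X_t] = 1 * exp(-2/5 t) = exp(-2*t/5)
  Var(X_t) = (1/3)^2 * (1 - exp(-2*2/5 t)) / (2 * 2/5) = 5/36 - 5*exp(-4*t/5)/36.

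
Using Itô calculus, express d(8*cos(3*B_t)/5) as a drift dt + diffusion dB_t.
d(8*cos(3*B_t)/5) = (-36*cos(3*B_t)/5) dt + (-24*sin(3*B_t)/5) dB_t

Itô's formula for f(B_t) gives d f(B_t) = f'(B_t) dB_t + (1/2) f''(B_t) dt. Compute derivatives of f(x) = 8*cos(3*x)/5:
  f'(x)  = -24*sin(3*x)/5
  f''(x) = -72*cos(3*x)/5
Substitute x = B_t and multiply the f'' term by 1/2:
  drift     = (1/2) * (-72*cos(3*x)/5) evaluated at B_t = -36*cos(3*B_t)/5
  diffusion = (-24*sin(3*x)/5) evaluated at B_t = -24*sin(3*B_t)/5
Therefore d(8*cos(3*B_t)/5) = (-36*cos(3*B_t)/5) dt + (-24*sin(3*B_t)/5) dB_t.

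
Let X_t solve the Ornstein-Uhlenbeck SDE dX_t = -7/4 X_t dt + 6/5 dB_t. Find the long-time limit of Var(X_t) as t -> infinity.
lim Var(X_t) = 72/175

The OU SDE dX = -theta X dt + sigma dB admits the integrating factor exp(theta t): d(exp(theta t) X_t) = sigma exp(theta t) dB_t. Integrating from 0 to t gives X_t = x_0 * exp(-theta t) + sigma * int_0^t exp(-theta (t-s)) dB_s for any initial x_0. The Itô integral has variance (by the Itô isometry) sigma^2 * int_0^t exp(-2 theta (t - s)) ds = sigma^2 * (1 - exp(-2 theta t)) / (2 theta), independent of x_0.
With theta = 7/4, sigma = 6/5:
  Var(X_t) = (6/5)^2 * (1 - exp(-2*7/4 t)) / (2 * 7/4) = 72/175 - 72*exp(-7*t/2)/175.
As t -> infinity, exp(-2*7/4 t) -> 0, so the stationary variance is sigma^2 / (2 theta) = 72/175.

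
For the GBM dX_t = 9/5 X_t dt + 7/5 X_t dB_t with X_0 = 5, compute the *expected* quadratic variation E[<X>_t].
E[<X>_t] = 1225*exp(139*t/25)/139 - 1225/139

<X>_t = int_0^t ((7/5) * X_s)^2 ds. Taking expectation inside the integral: E[<X>_t] = (7/5)^2 * int_0^t E[X_s^2] ds. For GBM, E[X_s^2] = x_0^2 * exp((2 mu + sigma^2) s). Integrating:
  E[<X>_t] = (7/5)^2 * 5^2 * (exp((2*(9/5) + (7/5)^2) t) - 1) / (2*(9/5) + (7/5)^2)
           = (7/5)^2 * 5^2 * (exp((139/25) t) - 1) / (139/25) = 1225*exp(139*t/25)/139 - 1225/139.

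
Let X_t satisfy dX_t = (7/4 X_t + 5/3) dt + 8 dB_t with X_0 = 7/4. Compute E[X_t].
E[X_t] = 227*exp(7*t/4)/84 - 20/21

Taking expectations and using E[dB_t] = 0, the mean m(t) = E[X_t] satisfies the ODE m'(t) = a m(t) + b with m(0) = x_0. With a = 7/4, b = 5/3, x_0 = 7/4, the solution is
  m(t) = x_0 * exp(a t) + (b/a) * (exp(a t) - 1)
       = (7/4) * exp((7/4) t) + ((5/3)/(7/4)) * (exp((7/4) t) - 1)
       = 227*exp(7*t/4)/84 - 20/21.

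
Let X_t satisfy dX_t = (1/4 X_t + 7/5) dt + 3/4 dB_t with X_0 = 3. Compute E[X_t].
E[X_t] = 43*exp(t/4)/5 - 28/5

Taking expectations and using E[dB_t] = 0, the mean m(t) = E[X_t] satisfies the ODE m'(t) = a m(t) + b with m(0) = x_0. With a = 1/4, b = 7/5, x_0 = 3, the solution is
  m(t) = x_0 * exp(a t) + (b/a) * (exp(a t) - 1)
       = 3 * exp((1/4) t) + ((7/5)/(1/4)) * (exp((1/4) t) - 1)
       = 43*exp(t/4)/5 - 28/5.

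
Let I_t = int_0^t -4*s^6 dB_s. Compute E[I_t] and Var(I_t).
E[I_t] = 0; Var(I_t) = 16*t^13/13

The Itô integral of a deterministic integrand f(s) has mean 0 because each increment f(s) * (B_{s+ds} - B_s) has mean 0. By the Itô isometry:
  Var( int_0^t f(s) dB_s ) = E[ (int_0^t f(s) dB_s)^2 ] = int_0^t f(s)^2 ds.
Here f(s) = -4*s^6, so f(s)^2 = 16*s^12. Integrate:
  int_0^t (16*s^12) ds = 16*t^13/13.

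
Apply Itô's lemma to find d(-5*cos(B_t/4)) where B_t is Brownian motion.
d(-5*cos(B_t/4)) = (5*cos(B_t/4)/32) dt + (5*sin(B_t/4)/4) dB_t

Itô's formula for f(B_t) gives d f(B_t) = f'(B_t) dB_t + (1/2) f''(B_t) dt. Compute derivatives of f(x) = -5*cos(x/4):
  f'(x)  = 5*sin(x/4)/4
  f''(x) = 5*cos(x/4)/16
Substitute x = B_t and multiply the f'' term by 1/2:
  drift     = (1/2) * (5*cos(x/4)/16) evaluated at B_t = 5*cos(B_t/4)/32
  diffusion = (5*sin(x/4)/4) evaluated at B_t = 5*sin(B_t/4)/4
Therefore d(-5*cos(B_t/4)) = (5*cos(B_t/4)/32) dt + (5*sin(B_t/4)/4) dB_t.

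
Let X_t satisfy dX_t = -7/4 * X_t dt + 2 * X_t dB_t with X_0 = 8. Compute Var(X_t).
Var(X_t) = (64*exp(4*t) - 64)*exp(-7*t/2)

For GBM dX = mu X dt + sigma X dB with X_0 = x_0, apply Itô to Y = log X: dY = (mu - sigma^2/2) dt + sigma dB, so Y_t = log(x_0) + (mu - sigma^2/2) t + sigma B_t and hence X_t = x_0 * exp((mu - sigma^2/2) t + sigma B_t).
With mu = -7/4, sigma = 2, x_0 = 8, this gives:
  X_t = 8 * exp((-15/4) * t + (2) * B_t).
Since sigma*B_t ~ Normal(0, sigma^2 t), E[exp(sigma*B_t)] = exp(sigma^2 t / 2); so E[X_t] = x_0 * exp((mu - sigma^2/2) t) * exp(sigma^2 t / 2) = x_0 * exp(mu t) = 8*exp(-7*t/4).
Var(X_t) = E[X_t^2] - (E[X_t])^2 = x_0^2 * exp(2 mu t) * (exp(sigma^2 t) - 1) = (64*exp(4*t) - 64)*exp(-7*t/2).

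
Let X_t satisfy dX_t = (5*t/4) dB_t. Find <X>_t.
<X>_t = 25*t^3/48

For an Itô process dX_t = a(t) dt + b(t) dB_t, the quadratic variation is <X>_t = int_0^t b(s)^2 ds (the drift term does not contribute). Here b(s) = 5*s/4, so
  b(s)^2 = 25*s^2/16.
Integrating from 0 to t:
  <X>_t = int_0^t (25*s^2/16) ds = 25*t^3/48.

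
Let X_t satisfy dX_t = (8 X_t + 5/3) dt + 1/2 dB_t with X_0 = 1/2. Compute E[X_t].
E[X_t] = 17*exp(8*t)/24 - 5/24

Taking expectations and using E[dB_t] = 0, the mean m(t) = E[X_t] satisfies the ODE m'(t) = a m(t) + b with m(0) = x_0. With a = 8, b = 5/3, x_0 = 1/2, the solution is
  m(t) = x_0 * exp(a t) + (b/a) * (exp(a t) - 1)
       = (1/2) * exp(8 t) + ((5/3)/8) * (exp(8 t) - 1)
       = 17*exp(8*t)/24 - 5/24.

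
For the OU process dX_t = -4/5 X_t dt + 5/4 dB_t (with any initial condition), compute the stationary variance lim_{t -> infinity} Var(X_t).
lim Var(X_t) = 125/128

The OU SDE dX = -theta X dt + sigma dB admits the integrating factor exp(theta t): d(exp(theta t) X_t) = sigma exp(theta t) dB_t. Integrating from 0 to t gives X_t = x_0 * exp(-theta t) + sigma * int_0^t exp(-theta (t-s)) dB_s for any initial x_0. The Itô integral has variance (by the Itô isometry) sigma^2 * int_0^t exp(-2 theta (t - s)) ds = sigma^2 * (1 - exp(-2 theta t)) / (2 theta), independent of x_0.
With theta = 4/5, sigma = 5/4:
  Var(X_t) = (5/4)^2 * (1 - exp(-2*4/5 t)) / (2 * 4/5) = 125/128 - 125*exp(-8*t/5)/128.
As t -> infinity, exp(-2*4/5 t) -> 0, so the stationary variance is sigma^2 / (2 theta) = 125/128.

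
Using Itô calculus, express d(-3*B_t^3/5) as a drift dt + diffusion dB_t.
d(-3*B_t^3/5) = (-9*B_t/5) dt + (-9*B_t^2/5) dB_t

Itô's formula for f(B_t) gives d f(B_t) = f'(B_t) dB_t + (1/2) f''(B_t) dt. Compute derivatives of f(x) = -3*x^3/5:
  f'(x)  = -9*x^2/5
  f''(x) = -18*x/5
Substitute x = B_t and multiply the f'' term by 1/2:
  drift     = (1/2) * (-18*x/5) evaluated at B_t = -9*B_t/5
  diffusion = (-9*x^2/5) evaluated at B_t = -9*B_t^2/5
Therefore d(-3*B_t^3/5) = (-9*B_t/5) dt + (-9*B_t^2/5) dB_t.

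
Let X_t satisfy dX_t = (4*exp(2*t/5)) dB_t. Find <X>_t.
<X>_t = 20*exp(4*t/5) - 20

For an Itô process dX_t = a(t) dt + b(t) dB_t, the quadratic variation is <X>_t = int_0^t b(s)^2 ds (the drift term does not contribute). Here b(s) = 4*exp(2*s/5), so
  b(s)^2 = 16*exp(4*s/5).
Integrating from 0 to t:
  <X>_t = int_0^t (16*exp(4*s/5)) ds = 20*exp(4*t/5) - 20.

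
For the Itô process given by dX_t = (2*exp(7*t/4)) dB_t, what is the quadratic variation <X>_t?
<X>_t = 8*exp(7*t/2)/7 - 8/7

For an Itô process dX_t = a(t) dt + b(t) dB_t, the quadratic variation is <X>_t = int_0^t b(s)^2 ds (the drift term does not contribute). Here b(s) = 2*exp(7*s/4), so
  b(s)^2 = 4*exp(7*s/2).
Integrating from 0 to t:
  <X>_t = int_0^t (4*exp(7*s/2)) ds = 8*exp(7*t/2)/7 - 8/7.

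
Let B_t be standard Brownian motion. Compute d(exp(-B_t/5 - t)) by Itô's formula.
d(exp(-B_t/5 - t)) = (-49*exp(-B_t/5 - t)/50) dt + (-exp(-B_t/5 - t)/5) dB_t

Itô's formula for f(t, x): d f(t, B_t) = (f_t + (1/2) f_xx) dt + f_x dB_t. Compute partials of f(t, x) = exp(-t - x/5):
  f_t(t,x)  = -exp(-t - x/5)
  f_x(t,x)  = -exp(-t - x/5)/5
  f_xx(t,x) = exp(-t - x/5)/25
Assemble drift = f_t + (1/2) f_xx = -49*exp(-t - x/5)/50 and diffusion = f_x = -exp(-t - x/5)/5. Substituting x = B_t:
  d(exp(-B_t/5 - t)) = (-49*exp(-B_t/5 - t)/50) dt + (-exp(-B_t/5 - t)/5) dB_t.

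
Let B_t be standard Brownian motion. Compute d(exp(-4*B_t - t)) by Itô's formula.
d(exp(-4*B_t - t)) = (7*exp(-4*B_t - t)) dt + (-4*exp(-4*B_t - t)) dB_t

Itô's formula for f(t, x): d f(t, B_t) = (f_t + (1/2) f_xx) dt + f_x dB_t. Compute partials of f(t, x) = exp(-t - 4*x):
  f_t(t,x)  = -exp(-t - 4*x)
  f_x(t,x)  = -4*exp(-t - 4*x)
  f_xx(t,x) = 16*exp(-t - 4*x)
Assemble drift = f_t + (1/2) f_xx = 7*exp(-t - 4*x) and diffusion = f_x = -4*exp(-t - 4*x). Substituting x = B_t:
  d(exp(-4*B_t - t)) = (7*exp(-4*B_t - t)) dt + (-4*exp(-4*B_t - t)) dB_t.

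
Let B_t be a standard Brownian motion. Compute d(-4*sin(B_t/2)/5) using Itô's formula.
d(-4*sin(B_t/2)/5) = (sin(B_t/2)/10) dt + (-2*cos(B_t/2)/5) dB_t

Itô's formula for f(B_t) gives d f(B_t) = f'(B_t) dB_t + (1/2) f''(B_t) dt. Compute derivatives of f(x) = -4*sin(x/2)/5:
  f'(x)  = -2*cos(x/2)/5
  f''(x) = sin(x/2)/5
Substitute x = B_t and multiply the f'' term by 1/2:
  drift     = (1/2) * (sin(x/2)/5) evaluated at B_t = sin(B_t/2)/10
  diffusion = (-2*cos(x/2)/5) evaluated at B_t = -2*cos(B_t/2)/5
Therefore d(-4*sin(B_t/2)/5) = (sin(B_t/2)/10) dt + (-2*cos(B_t/2)/5) dB_t.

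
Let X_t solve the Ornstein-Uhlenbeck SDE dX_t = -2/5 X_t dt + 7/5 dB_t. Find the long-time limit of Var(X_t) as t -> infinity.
lim Var(X_t) = 49/20

The OU SDE dX = -theta X dt + sigma dB admits the integrating factor exp(theta t): d(exp(theta t) X_t) = sigma exp(theta t) dB_t. Integrating from 0 to t gives X_t = x_0 * exp(-theta t) + sigma * int_0^t exp(-theta (t-s)) dB_s for any initial x_0. The Itô integral has variance (by the Itô isometry) sigma^2 * int_0^t exp(-2 theta (t - s)) ds = sigma^2 * (1 - exp(-2 theta t)) / (2 theta), independent of x_0.
With theta = 2/5, sigma = 7/5:
  Var(X_t) = (7/5)^2 * (1 - exp(-2*2/5 t)) / (2 * 2/5) = 49/20 - 49*exp(-4*t/5)/20.
As t -> infinity, exp(-2*2/5 t) -> 0, so the stationary variance is sigma^2 / (2 theta) = 49/20.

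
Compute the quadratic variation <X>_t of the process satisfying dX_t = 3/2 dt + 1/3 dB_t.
<X>_t = t/9

For an Itô process dX_t = a(t) dt + b(t) dB_t, the quadratic variation is <X>_t = int_0^t b(s)^2 ds (the drift term does not contribute). Here b(s) = 1/3, so
  b(s)^2 = 1/9.
Integrating from 0 to t:
  <X>_t = int_0^t (1/9) ds = t/9.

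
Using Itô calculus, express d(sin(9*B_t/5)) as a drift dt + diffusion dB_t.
d(sin(9*B_t/5)) = (-81*sin(9*B_t/5)/50) dt + (9*cos(9*B_t/5)/5) dB_t

Itô's formula for f(B_t) gives d f(B_t) = f'(B_t) dB_t + (1/2) f''(B_t) dt. Compute derivatives of f(x) = sin(9*x/5):
  f'(x)  = 9*cos(9*x/5)/5
  f''(x) = -81*sin(9*x/5)/25
Substitute x = B_t and multiply the f'' term by 1/2:
  drift     = (1/2) * (-81*sin(9*x/5)/25) evaluated at B_t = -81*sin(9*B_t/5)/50
  diffusion = (9*cos(9*x/5)/5) evaluated at B_t = 9*cos(9*B_t/5)/5
Therefore d(sin(9*B_t/5)) = (-81*sin(9*B_t/5)/50) dt + (9*cos(9*B_t/5)/5) dB_t.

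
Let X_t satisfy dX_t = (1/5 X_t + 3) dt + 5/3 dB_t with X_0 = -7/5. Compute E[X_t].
E[X_t] = 68*exp(t/5)/5 - 15

Taking expectations and using E[dB_t] = 0, the mean m(t) = E[X_t] satisfies the ODE m'(t) = a m(t) + b with m(0) = x_0. With a = 1/5, b = 3, x_0 = -7/5, the solution is
  m(t) = x_0 * exp(a t) + (b/a) * (exp(a t) - 1)
       = (-7/5) * exp((1/5) t) + (3/(1/5)) * (exp((1/5) t) - 1)
       = 68*exp(t/5)/5 - 15.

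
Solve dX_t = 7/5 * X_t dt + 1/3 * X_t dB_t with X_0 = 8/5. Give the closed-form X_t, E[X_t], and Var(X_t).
X_t = 8/5 * exp((121/90) t + (1/3) B_t); E[X_t] = 8*exp(7*t/5)/5; Var(X_t) = 64*(exp(t/9) - 1)*exp(14*t/5)/25

For GBM dX = mu X dt + sigma X dB with X_0 = x_0, apply Itô to Y = log X: dY = (mu - sigma^2/2) dt + sigma dB, so Y_t = log(x_0) + (mu - sigma^2/2) t + sigma B_t and hence X_t = x_0 * exp((mu - sigma^2/2) t + sigma B_t).
With mu = 7/5, sigma = 1/3, x_0 = 8/5, this gives:
  X_t = 8/5 * exp((121/90) * t + (1/3) * B_t).
Since sigma*B_t ~ Normal(0, sigma^2 t), E[exp(sigma*B_t)] = exp(sigma^2 t / 2); so E[X_t] = x_0 * exp((mu - sigma^2/2) t) * exp(sigma^2 t / 2) = x_0 * exp(mu t) = 8*exp(7*t/5)/5.
Var(X_t) = E[X_t^2] - (E[X_t])^2 = x_0^2 * exp(2 mu t) * (exp(sigma^2 t) - 1) = 64*(exp(t/9) - 1)*exp(14*t/5)/25.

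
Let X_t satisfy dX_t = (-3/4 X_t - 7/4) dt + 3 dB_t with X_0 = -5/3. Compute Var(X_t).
Var(X_t) = 6 - 6*exp(-3*t/2)

The variance V(t) = Var(X_t) satisfies V'(t) = 2 a V(t) + c^2 with V(0) = 0 (drift coefficient is linear in X, diffusion is constant). With a = -3/4, c = 3, the solution is
  V(t) = (c^2 / (2 a)) * (exp(2 a t) - 1)
       = (3^2 / (2*(-3/4))) * (exp((-3/2) t) - 1)
       = 6 - 6*exp(-3*t/2).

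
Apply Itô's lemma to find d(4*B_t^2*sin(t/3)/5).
d(4*B_t^2*sin(t/3)/5) = (4*B_t^2*cos(t/3)/15 + 4*sin(t/3)/5) dt + (8*B_t*sin(t/3)/5) dB_t

Itô's formula for f(t, x): d f(t, B_t) = (f_t + (1/2) f_xx) dt + f_x dB_t. Compute partials of f(t, x) = 4*x^2*sin(t/3)/5:
  f_t(t,x)  = 4*x^2*cos(t/3)/15
  f_x(t,x)  = 8*x*sin(t/3)/5
  f_xx(t,x) = 8*sin(t/3)/5
Assemble drift = f_t + (1/2) f_xx = 4*x^2*cos(t/3)/15 + 4*sin(t/3)/5 and diffusion = f_x = 8*x*sin(t/3)/5. Substituting x = B_t:
  d(4*B_t^2*sin(t/3)/5) = (4*B_t^2*cos(t/3)/15 + 4*sin(t/3)/5) dt + (8*B_t*sin(t/3)/5) dB_t.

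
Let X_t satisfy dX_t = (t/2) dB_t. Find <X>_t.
<X>_t = t^3/12

For an Itô process dX_t = a(t) dt + b(t) dB_t, the quadratic variation is <X>_t = int_0^t b(s)^2 ds (the drift term does not contribute). Here b(s) = s/2, so
  b(s)^2 = s^2/4.
Integrating from 0 to t:
  <X>_t = int_0^t (s^2/4) ds = t^3/12.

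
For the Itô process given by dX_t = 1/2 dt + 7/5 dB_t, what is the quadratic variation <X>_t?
<X>_t = 49*t/25

For an Itô process dX_t = a(t) dt + b(t) dB_t, the quadratic variation is <X>_t = int_0^t b(s)^2 ds (the drift term does not contribute). Here b(s) = 7/5, so
  b(s)^2 = 49/25.
Integrating from 0 to t:
  <X>_t = int_0^t (49/25) ds = 49*t/25.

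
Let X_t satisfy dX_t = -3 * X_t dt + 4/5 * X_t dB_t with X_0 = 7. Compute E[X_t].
E[X_t] = 7*exp(-3*t)

For GBM dX = mu X dt + sigma X dB with X_0 = x_0, apply Itô to Y = log X: dY = (mu - sigma^2/2) dt + sigma dB, so Y_t = log(x_0) + (mu - sigma^2/2) t + sigma B_t and hence X_t = x_0 * exp((mu - sigma^2/2) t + sigma B_t).
With mu = -3, sigma = 4/5, x_0 = 7, this gives:
  X_t = 7 * exp((-83/25) * t + (4/5) * B_t).
Since sigma*B_t ~ Normal(0, sigma^2 t), E[exp(sigma*B_t)] = exp(sigma^2 t / 2); so E[X_t] = x_0 * exp((mu - sigma^2/2) t) * exp(sigma^2 t / 2) = x_0 * exp(mu t) = 7*exp(-3*t).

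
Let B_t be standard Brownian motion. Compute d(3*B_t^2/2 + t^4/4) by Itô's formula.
d(3*B_t^2/2 + t^4/4) = (t^3 + 3/2) dt + (3*B_t) dB_t

Itô's formula for f(t, x): d f(t, B_t) = (f_t + (1/2) f_xx) dt + f_x dB_t. Compute partials of f(t, x) = t^4/4 + 3*x^2/2:
  f_t(t,x)  = t^3
  f_x(t,x)  = 3*x
  f_xx(t,x) = 3
Assemble drift = f_t + (1/2) f_xx = t^3 + 3/2 and diffusion = f_x = 3*x. Substituting x = B_t:
  d(3*B_t^2/2 + t^4/4) = (t^3 + 3/2) dt + (3*B_t) dB_t.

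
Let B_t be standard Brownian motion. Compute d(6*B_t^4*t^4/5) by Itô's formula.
d(6*B_t^4*t^4/5) = (12*B_t^2*t^3*(2*B_t^2 + 3*t)/5) dt + (24*B_t^3*t^4/5) dB_t

Itô's formula for f(t, x): d f(t, B_t) = (f_t + (1/2) f_xx) dt + f_x dB_t. Compute partials of f(t, x) = 6*t^4*x^4/5:
  f_t(t,x)  = 24*t^3*x^4/5
  f_x(t,x)  = 24*t^4*x^3/5
  f_xx(t,x) = 72*t^4*x^2/5
Assemble drift = f_t + (1/2) f_xx = 12*t^3*x^2*(3*t + 2*x^2)/5 and diffusion = f_x = 24*t^4*x^3/5. Substituting x = B_t:
  d(6*B_t^4*t^4/5) = (12*B_t^2*t^3*(2*B_t^2 + 3*t)/5) dt + (24*B_t^3*t^4/5) dB_t.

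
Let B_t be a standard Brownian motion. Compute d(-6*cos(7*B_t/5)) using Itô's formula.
d(-6*cos(7*B_t/5)) = (147*cos(7*B_t/5)/25) dt + (42*sin(7*B_t/5)/5) dB_t

Itô's formula for f(B_t) gives d f(B_t) = f'(B_t) dB_t + (1/2) f''(B_t) dt. Compute derivatives of f(x) = -6*cos(7*x/5):
  f'(x)  = 42*sin(7*x/5)/5
  f''(x) = 294*cos(7*x/5)/25
Substitute x = B_t and multiply the f'' term by 1/2:
  drift     = (1/2) * (294*cos(7*x/5)/25) evaluated at B_t = 147*cos(7*B_t/5)/25
  diffusion = (42*sin(7*x/5)/5) evaluated at B_t = 42*sin(7*B_t/5)/5
Therefore d(-6*cos(7*B_t/5)) = (147*cos(7*B_t/5)/25) dt + (42*sin(7*B_t/5)/5) dB_t.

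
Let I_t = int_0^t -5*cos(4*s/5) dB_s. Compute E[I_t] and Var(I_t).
E[I_t] = 0; Var(I_t) = 25*t/2 + 125*sin(4*t/5)*cos(4*t/5)/8

The Itô integral of a deterministic integrand f(s) has mean 0 because each increment f(s) * (B_{s+ds} - B_s) has mean 0. By the Itô isometry:
  Var( int_0^t f(s) dB_s ) = E[ (int_0^t f(s) dB_s)^2 ] = int_0^t f(s)^2 ds.
Here f(s) = -5*cos(4*s/5), so f(s)^2 = 25*cos(4*s/5)^2. Integrate:
  int_0^t (25*cos(4*s/5)^2) ds = 25*t/2 + 125*sin(4*t/5)*cos(4*t/5)/8.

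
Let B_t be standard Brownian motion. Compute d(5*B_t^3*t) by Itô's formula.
d(5*B_t^3*t) = (5*B_t*(B_t^2 + 3*t)) dt + (15*B_t^2*t) dB_t

Itô's formula for f(t, x): d f(t, B_t) = (f_t + (1/2) f_xx) dt + f_x dB_t. Compute partials of f(t, x) = 5*t*x^3:
  f_t(t,x)  = 5*x^3
  f_x(t,x)  = 15*t*x^2
  f_xx(t,x) = 30*t*x
Assemble drift = f_t + (1/2) f_xx = 5*x*(3*t + x^2) and diffusion = f_x = 15*t*x^2. Substituting x = B_t:
  d(5*B_t^3*t) = (5*B_t*(B_t^2 + 3*t)) dt + (15*B_t^2*t) dB_t.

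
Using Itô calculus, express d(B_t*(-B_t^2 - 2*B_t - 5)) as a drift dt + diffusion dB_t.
d(B_t*(-B_t^2 - 2*B_t - 5)) = (-3*B_t - 2) dt + (-3*B_t^2 - 4*B_t - 5) dB_t

Itô's formula for f(B_t) gives d f(B_t) = f'(B_t) dB_t + (1/2) f''(B_t) dt. Compute derivatives of f(x) = x*(-x^2 - 2*x - 5):
  f'(x)  = -3*x^2 - 4*x - 5
  f''(x) = -6*x - 4
Substitute x = B_t and multiply the f'' term by 1/2:
  drift     = (1/2) * (-6*x - 4) evaluated at B_t = -3*B_t - 2
  diffusion = (-3*x^2 - 4*x - 5) evaluated at B_t = -3*B_t^2 - 4*B_t - 5
Therefore d(B_t*(-B_t^2 - 2*B_t - 5)) = (-3*B_t - 2) dt + (-3*B_t^2 - 4*B_t - 5) dB_t.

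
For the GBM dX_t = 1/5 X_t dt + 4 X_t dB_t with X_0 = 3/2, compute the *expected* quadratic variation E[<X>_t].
E[<X>_t] = 90*exp(82*t/5)/41 - 90/41

<X>_t = int_0^t (4 * X_s)^2 ds. Taking expectation inside the integral: E[<X>_t] = 4^2 * int_0^t E[X_s^2] ds. For GBM, E[X_s^2] = x_0^2 * exp((2 mu + sigma^2) s). Integrating:
  E[<X>_t] = 4^2 * (3/2)^2 * (exp((2*(1/5) + 4^2) t) - 1) / (2*(1/5) + 4^2)
           = 4^2 * (3/2)^2 * (exp((82/5) t) - 1) / (82/5) = 90*exp(82*t/5)/41 - 90/41.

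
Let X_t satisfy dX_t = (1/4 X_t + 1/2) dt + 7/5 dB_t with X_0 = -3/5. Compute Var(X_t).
Var(X_t) = 98*exp(t/2)/25 - 98/25

The variance V(t) = Var(X_t) satisfies V'(t) = 2 a V(t) + c^2 with V(0) = 0 (drift coefficient is linear in X, diffusion is constant). With a = 1/4, c = 7/5, the solution is
  V(t) = (c^2 / (2 a)) * (exp(2 a t) - 1)
       = ((7/5)^2 / (2*(1/4))) * (exp((1/2) t) - 1)
       = 98*exp(t/2)/25 - 98/25.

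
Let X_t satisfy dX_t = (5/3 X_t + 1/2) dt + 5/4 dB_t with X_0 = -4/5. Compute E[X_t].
E[X_t] = -exp(5*t/3)/2 - 3/10

Taking expectations and using E[dB_t] = 0, the mean m(t) = E[X_t] satisfies the ODE m'(t) = a m(t) + b with m(0) = x_0. With a = 5/3, b = 1/2, x_0 = -4/5, the solution is
  m(t) = x_0 * exp(a t) + (b/a) * (exp(a t) - 1)
       = (-4/5) * exp((5/3) t) + ((1/2)/(5/3)) * (exp((5/3) t) - 1)
       = -exp(5*t/3)/2 - 3/10.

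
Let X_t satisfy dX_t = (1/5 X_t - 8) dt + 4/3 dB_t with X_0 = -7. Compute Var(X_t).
Var(X_t) = 40*exp(2*t/5)/9 - 40/9

The variance V(t) = Var(X_t) satisfies V'(t) = 2 a V(t) + c^2 with V(0) = 0 (drift coefficient is linear in X, diffusion is constant). With a = 1/5, c = 4/3, the solution is
  V(t) = (c^2 / (2 a)) * (exp(2 a t) - 1)
       = ((4/3)^2 / (2*(1/5))) * (exp((2/5) t) - 1)
       = 40*exp(2*t/5)/9 - 40/9.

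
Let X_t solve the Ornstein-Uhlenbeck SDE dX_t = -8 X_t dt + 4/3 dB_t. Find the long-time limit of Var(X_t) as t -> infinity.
lim Var(X_t) = 1/9

The OU SDE dX = -theta X dt + sigma dB admits the integrating factor exp(theta t): d(exp(theta t) X_t) = sigma exp(theta t) dB_t. Integrating from 0 to t gives X_t = x_0 * exp(-theta t) + sigma * int_0^t exp(-theta (t-s)) dB_s for any initial x_0. The Itô integral has variance (by the Itô isometry) sigma^2 * int_0^t exp(-2 theta (t - s)) ds = sigma^2 * (1 - exp(-2 theta t)) / (2 theta), independent of x_0.
With theta = 8, sigma = 4/3:
  Var(X_t) = (4/3)^2 * (1 - exp(-2*8 t)) / (2 * 8) = 1/9 - exp(-16*t)/9.
As t -> infinity, exp(-2*8 t) -> 0, so the stationary variance is sigma^2 / (2 theta) = 1/9.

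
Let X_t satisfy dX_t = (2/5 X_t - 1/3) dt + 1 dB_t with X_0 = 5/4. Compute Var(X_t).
Var(X_t) = 5*exp(4*t/5)/4 - 5/4

The variance V(t) = Var(X_t) satisfies V'(t) = 2 a V(t) + c^2 with V(0) = 0 (drift coefficient is linear in X, diffusion is constant). With a = 2/5, c = 1, the solution is
  V(t) = (c^2 / (2 a)) * (exp(2 a t) - 1)
       = (1^2 / (2*(2/5))) * (exp((4/5) t) - 1)
       = 5*exp(4*t/5)/4 - 5/4.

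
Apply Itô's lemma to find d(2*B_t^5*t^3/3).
d(2*B_t^5*t^3/3) = (B_t^3*t^2*(2*B_t^2 + 20*t/3)) dt + (10*B_t^4*t^3/3) dB_t

Itô's formula for f(t, x): d f(t, B_t) = (f_t + (1/2) f_xx) dt + f_x dB_t. Compute partials of f(t, x) = 2*t^3*x^5/3:
  f_t(t,x)  = 2*t^2*x^5
  f_x(t,x)  = 10*t^3*x^4/3
  f_xx(t,x) = 40*t^3*x^3/3
Assemble drift = f_t + (1/2) f_xx = t^2*x^3*(20*t/3 + 2*x^2) and diffusion = f_x = 10*t^3*x^4/3. Substituting x = B_t:
  d(2*B_t^5*t^3/3) = (B_t^3*t^2*(2*B_t^2 + 20*t/3)) dt + (10*B_t^4*t^3/3) dB_t.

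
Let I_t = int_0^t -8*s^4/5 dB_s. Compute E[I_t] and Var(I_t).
E[I_t] = 0; Var(I_t) = 64*t^9/225

The Itô integral of a deterministic integrand f(s) has mean 0 because each increment f(s) * (B_{s+ds} - B_s) has mean 0. By the Itô isometry:
  Var( int_0^t f(s) dB_s ) = E[ (int_0^t f(s) dB_s)^2 ] = int_0^t f(s)^2 ds.
Here f(s) = -8*s^4/5, so f(s)^2 = 64*s^8/25. Integrate:
  int_0^t (64*s^8/25) ds = 64*t^9/225.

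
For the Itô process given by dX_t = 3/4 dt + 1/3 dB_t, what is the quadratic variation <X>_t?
<X>_t = t/9

For an Itô process dX_t = a(t) dt + b(t) dB_t, the quadratic variation is <X>_t = int_0^t b(s)^2 ds (the drift term does not contribute). Here b(s) = 1/3, so
  b(s)^2 = 1/9.
Integrating from 0 to t:
  <X>_t = int_0^t (1/9) ds = t/9.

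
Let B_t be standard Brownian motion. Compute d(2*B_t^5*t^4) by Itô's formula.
d(2*B_t^5*t^4) = (B_t^3*t^3*(8*B_t^2 + 20*t)) dt + (10*B_t^4*t^4) dB_t

Itô's formula for f(t, x): d f(t, B_t) = (f_t + (1/2) f_xx) dt + f_x dB_t. Compute partials of f(t, x) = 2*t^4*x^5:
  f_t(t,x)  = 8*t^3*x^5
  f_x(t,x)  = 10*t^4*x^4
  f_xx(t,x) = 40*t^4*x^3
Assemble drift = f_t + (1/2) f_xx = t^3*x^3*(20*t + 8*x^2) and diffusion = f_x = 10*t^4*x^4. Substituting x = B_t:
  d(2*B_t^5*t^4) = (B_t^3*t^3*(8*B_t^2 + 20*t)) dt + (10*B_t^4*t^4) dB_t.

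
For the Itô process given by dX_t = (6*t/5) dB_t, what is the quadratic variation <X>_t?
<X>_t = 12*t^3/25

For an Itô process dX_t = a(t) dt + b(t) dB_t, the quadratic variation is <X>_t = int_0^t b(s)^2 ds (the drift term does not contribute). Here b(s) = 6*s/5, so
  b(s)^2 = 36*s^2/25.
Integrating from 0 to t:
  <X>_t = int_0^t (36*s^2/25) ds = 12*t^3/25.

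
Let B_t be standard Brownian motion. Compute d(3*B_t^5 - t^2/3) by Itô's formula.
d(3*B_t^5 - t^2/3) = (30*B_t^3 - 2*t/3) dt + (15*B_t^4) dB_t

Itô's formula for f(t, x): d f(t, B_t) = (f_t + (1/2) f_xx) dt + f_x dB_t. Compute partials of f(t, x) = -t^2/3 + 3*x^5:
  f_t(t,x)  = -2*t/3
  f_x(t,x)  = 15*x^4
  f_xx(t,x) = 60*x^3
Assemble drift = f_t + (1/2) f_xx = -2*t/3 + 30*x^3 and diffusion = f_x = 15*x^4. Substituting x = B_t:
  d(3*B_t^5 - t^2/3) = (30*B_t^3 - 2*t/3) dt + (15*B_t^4) dB_t.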